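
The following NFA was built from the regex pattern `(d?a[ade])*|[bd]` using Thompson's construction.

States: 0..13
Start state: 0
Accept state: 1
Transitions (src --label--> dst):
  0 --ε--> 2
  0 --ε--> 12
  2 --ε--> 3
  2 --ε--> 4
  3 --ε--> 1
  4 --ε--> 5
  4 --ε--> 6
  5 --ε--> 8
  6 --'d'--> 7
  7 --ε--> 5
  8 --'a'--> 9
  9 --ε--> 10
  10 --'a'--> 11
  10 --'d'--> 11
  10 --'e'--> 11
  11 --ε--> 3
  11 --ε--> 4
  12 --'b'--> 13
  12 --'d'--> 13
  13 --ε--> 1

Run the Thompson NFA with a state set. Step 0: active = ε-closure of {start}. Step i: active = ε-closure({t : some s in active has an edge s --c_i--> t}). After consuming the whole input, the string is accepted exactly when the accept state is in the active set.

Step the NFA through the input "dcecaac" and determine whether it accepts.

Answer: REJECT

Steps:
initial (ε-close {0}): {0,1,2,3,4,5,6,8,12}
'd' @ 1: {1,5,7,8,13}  (accept∈set)
'c' @ 2: {}  — state set empty
rest 'ecaac' ignored (set empty)
final: {}; accept 1 not in set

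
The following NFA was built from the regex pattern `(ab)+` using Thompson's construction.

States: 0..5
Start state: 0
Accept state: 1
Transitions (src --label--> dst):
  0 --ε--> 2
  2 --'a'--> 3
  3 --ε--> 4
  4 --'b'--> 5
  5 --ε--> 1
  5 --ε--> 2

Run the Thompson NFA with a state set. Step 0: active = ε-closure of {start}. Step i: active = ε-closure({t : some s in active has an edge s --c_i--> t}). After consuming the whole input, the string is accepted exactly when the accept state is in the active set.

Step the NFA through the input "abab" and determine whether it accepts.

Answer: ACCEPT

Trace:
start: ε-closure({0}) = {0,2}
'a' @ 1: {3,4}
'b' @ 2: {1,2,5}  ✓accept
'a' @ 3: {3,4}
'b' @ 4: {1,2,5}  ✓accept
after full input: {1,2,5}  (accept=1 in)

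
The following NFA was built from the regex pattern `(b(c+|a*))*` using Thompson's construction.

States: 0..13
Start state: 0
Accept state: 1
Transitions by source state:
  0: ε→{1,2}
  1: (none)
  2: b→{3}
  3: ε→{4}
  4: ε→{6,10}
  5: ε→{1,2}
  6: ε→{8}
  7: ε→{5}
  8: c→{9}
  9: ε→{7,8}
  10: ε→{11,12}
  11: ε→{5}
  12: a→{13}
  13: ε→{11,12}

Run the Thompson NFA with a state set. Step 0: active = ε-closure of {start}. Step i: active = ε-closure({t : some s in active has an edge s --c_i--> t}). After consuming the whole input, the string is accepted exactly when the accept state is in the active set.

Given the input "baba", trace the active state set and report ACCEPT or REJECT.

start: ε-closure({0}) = {0,1,2}
'b' @ 1: {1,2,3,4,5,6,8,10,11,12}  ✓accept
'a' @ 2: {1,2,5,11,12,13}  ✓accept
'b' @ 3: {1,2,3,4,5,6,8,10,11,12}  ✓accept
'a' @ 4: {1,2,5,11,12,13}  ✓accept
after full input: {1,2,5,11,12,13}  (accept=1 in)

Answer: ACCEPT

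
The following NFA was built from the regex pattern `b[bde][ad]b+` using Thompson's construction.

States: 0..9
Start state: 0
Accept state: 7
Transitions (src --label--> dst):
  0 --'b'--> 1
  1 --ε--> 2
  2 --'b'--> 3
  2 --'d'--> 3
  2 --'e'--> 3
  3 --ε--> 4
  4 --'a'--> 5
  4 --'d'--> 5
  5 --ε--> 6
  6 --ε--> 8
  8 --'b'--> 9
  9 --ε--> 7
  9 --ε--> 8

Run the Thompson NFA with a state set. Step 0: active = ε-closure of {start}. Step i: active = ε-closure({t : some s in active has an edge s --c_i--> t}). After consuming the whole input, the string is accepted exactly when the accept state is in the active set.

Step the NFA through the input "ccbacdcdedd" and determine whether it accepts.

Answer: REJECT

Derivation:
initial (ε-close {0}): {0}
'c' @ 1: {}  — state set empty
rest 'cbacdcdedd' ignored (set empty)
after full input: {}  (accept=7 not in)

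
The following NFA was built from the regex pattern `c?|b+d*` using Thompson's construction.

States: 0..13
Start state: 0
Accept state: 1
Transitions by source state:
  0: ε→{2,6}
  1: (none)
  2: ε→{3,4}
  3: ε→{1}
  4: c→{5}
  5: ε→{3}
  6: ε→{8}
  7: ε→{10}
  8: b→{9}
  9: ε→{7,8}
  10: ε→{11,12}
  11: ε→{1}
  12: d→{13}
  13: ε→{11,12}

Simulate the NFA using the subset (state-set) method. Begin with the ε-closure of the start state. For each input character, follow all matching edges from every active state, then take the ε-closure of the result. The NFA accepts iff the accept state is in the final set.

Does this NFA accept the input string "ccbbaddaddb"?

Answer: REJECT

Steps:
initial (ε-close {0}): {0,1,2,3,4,6,8}
'c' @ 1: {1,3,5}  (accept∈set)
'c' @ 2: {}  — dead — no transitions
rest 'bbaddaddb' ignored (set empty)
after full input: {}  (accept=1 not in)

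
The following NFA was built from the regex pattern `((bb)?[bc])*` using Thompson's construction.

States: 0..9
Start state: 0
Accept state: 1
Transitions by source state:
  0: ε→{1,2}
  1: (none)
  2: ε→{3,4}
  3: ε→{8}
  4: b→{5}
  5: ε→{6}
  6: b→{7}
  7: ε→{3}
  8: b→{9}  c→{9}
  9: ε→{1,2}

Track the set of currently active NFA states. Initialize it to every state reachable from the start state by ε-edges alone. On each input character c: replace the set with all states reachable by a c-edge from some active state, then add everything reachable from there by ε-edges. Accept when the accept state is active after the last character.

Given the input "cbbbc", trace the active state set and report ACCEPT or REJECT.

S₀ = ε-closure({0}) = {0,1,2,3,4,8}
'c' @ 1: {1,2,3,4,8,9}  [accepting]
'b' @ 2: {1,2,3,4,5,6,8,9}  [accepting]
'b' @ 3: {1,2,3,4,5,6,7,8,9}  [accepting]
'b' @ 4: {1,2,3,4,5,6,7,8,9}  [accepting]
'c' @ 5: {1,2,3,4,8,9}  [accepting]
after full input: {1,2,3,4,8,9}  (accept=1 in)

Answer: ACCEPT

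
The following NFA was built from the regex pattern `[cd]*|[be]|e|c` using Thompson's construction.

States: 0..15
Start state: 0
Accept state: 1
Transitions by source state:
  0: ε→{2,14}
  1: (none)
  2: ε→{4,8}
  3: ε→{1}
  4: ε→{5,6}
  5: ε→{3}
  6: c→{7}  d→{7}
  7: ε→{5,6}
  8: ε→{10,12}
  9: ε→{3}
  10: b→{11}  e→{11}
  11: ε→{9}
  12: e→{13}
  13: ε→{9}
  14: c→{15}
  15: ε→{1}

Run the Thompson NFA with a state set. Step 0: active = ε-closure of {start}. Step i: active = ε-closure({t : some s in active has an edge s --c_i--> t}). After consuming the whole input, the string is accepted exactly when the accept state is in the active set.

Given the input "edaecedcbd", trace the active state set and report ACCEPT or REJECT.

Answer: REJECT

Trace:
start: ε-closure({0}) = {0,1,2,3,4,5,6,8,10,12,14}
'e' @ 1: {1,3,9,11,13}  [accepting]
'd' @ 2: {}  — dead — no transitions
rest 'aecedcbd' ignored (set empty)
final: {}; accept 1 not in set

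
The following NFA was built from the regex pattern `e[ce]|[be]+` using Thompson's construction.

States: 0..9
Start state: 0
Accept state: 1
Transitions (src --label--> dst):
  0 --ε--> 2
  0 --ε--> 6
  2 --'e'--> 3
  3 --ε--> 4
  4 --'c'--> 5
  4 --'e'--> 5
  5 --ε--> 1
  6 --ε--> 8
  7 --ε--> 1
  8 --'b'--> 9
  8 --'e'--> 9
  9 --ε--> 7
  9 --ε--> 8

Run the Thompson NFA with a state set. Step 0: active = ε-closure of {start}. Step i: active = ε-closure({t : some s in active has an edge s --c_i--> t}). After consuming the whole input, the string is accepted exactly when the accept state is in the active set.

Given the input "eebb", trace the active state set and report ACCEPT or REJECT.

initial (ε-close {0}): {0,2,6,8}
'e' @ 1: {1,3,4,7,8,9}  [accepting]
'e' @ 2: {1,5,7,8,9}  [accepting]
'b' @ 3: {1,7,8,9}  [accepting]
'b' @ 4: {1,7,8,9}  [accepting]
after full input: {1,7,8,9}  (accept=1 in)

Answer: ACCEPT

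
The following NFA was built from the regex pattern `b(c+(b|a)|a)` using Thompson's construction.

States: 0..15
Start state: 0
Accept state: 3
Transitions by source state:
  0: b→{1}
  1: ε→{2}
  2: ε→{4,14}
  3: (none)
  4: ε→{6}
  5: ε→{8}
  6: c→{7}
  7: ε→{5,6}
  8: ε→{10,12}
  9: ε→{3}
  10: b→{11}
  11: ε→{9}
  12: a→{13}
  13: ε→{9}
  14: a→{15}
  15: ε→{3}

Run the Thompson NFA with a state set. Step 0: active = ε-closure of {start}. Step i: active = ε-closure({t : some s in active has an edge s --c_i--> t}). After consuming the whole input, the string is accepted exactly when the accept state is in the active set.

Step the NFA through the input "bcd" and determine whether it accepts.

S₀ = ε-closure({0}) = {0}
'b' @ 1: {1,2,4,6,14}
'c' @ 2: {5,6,7,8,10,12}
'd' @ 3: {}  — state set empty
final: {}; accept 3 not in set

Answer: REJECT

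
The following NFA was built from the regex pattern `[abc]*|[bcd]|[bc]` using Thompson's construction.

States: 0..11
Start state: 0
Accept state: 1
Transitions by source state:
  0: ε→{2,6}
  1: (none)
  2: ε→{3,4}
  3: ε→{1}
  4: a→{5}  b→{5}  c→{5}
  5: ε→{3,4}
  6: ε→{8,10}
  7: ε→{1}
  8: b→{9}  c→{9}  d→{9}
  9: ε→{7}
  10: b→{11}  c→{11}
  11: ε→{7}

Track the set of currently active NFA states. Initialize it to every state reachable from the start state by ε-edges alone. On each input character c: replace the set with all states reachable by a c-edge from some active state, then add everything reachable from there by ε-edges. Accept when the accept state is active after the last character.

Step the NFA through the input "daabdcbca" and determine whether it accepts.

initial (ε-close {0}): {0,1,2,3,4,6,8,10}
'd' @ 1: {1,7,9}  [accepting]
'a' @ 2: {}  — state set empty
rest 'abdcbca' ignored (set empty)
final: {}; accept 1 not in set

Answer: REJECT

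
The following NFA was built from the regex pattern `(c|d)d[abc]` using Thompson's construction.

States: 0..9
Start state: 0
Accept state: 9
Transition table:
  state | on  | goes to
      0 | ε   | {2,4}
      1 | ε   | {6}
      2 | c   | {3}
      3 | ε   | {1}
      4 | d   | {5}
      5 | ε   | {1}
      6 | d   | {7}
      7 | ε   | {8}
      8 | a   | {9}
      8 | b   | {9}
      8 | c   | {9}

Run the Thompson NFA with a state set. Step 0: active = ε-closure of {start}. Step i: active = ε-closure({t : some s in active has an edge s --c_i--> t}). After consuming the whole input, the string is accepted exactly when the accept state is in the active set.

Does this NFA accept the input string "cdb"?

Answer: ACCEPT

Steps:
initial (ε-close {0}): {0,2,4}
'c' @ 1: {1,3,6}
'd' @ 2: {7,8}
'b' @ 3: {9}  (accept∈set)
after full input: {9}  (accept=9 in)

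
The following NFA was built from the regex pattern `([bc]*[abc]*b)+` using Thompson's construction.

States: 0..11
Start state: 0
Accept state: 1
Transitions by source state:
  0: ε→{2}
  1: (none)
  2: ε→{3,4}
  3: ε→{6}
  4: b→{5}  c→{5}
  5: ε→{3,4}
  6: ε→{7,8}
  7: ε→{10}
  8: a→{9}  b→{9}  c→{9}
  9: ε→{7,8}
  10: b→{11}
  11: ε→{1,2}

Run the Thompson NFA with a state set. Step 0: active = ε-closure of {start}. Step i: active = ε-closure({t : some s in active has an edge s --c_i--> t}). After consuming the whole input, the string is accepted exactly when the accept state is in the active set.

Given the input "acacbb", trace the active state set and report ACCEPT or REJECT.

start: ε-closure({0}) = {0,2,3,4,6,7,8,10}
'a' @ 1: {7,8,9,10}
'c' @ 2: {7,8,9,10}
'a' @ 3: {7,8,9,10}
'c' @ 4: {7,8,9,10}
'b' @ 5: {1,2,3,4,6,7,8,9,10,11}  (accept∈set)
'b' @ 6: {1,2,3,4,5,6,7,8,9,10,11}  (accept∈set)
end set {1,2,3,4,5,6,7,8,9,10,11} — state 1 in

Answer: ACCEPT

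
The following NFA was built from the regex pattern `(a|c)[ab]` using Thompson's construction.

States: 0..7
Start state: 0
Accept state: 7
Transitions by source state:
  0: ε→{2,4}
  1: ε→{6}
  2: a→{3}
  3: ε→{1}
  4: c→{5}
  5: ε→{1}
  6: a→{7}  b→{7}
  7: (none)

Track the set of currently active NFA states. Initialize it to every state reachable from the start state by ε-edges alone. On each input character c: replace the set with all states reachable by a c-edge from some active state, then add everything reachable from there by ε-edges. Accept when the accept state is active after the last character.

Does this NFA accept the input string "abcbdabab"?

S₀ = ε-closure({0}) = {0,2,4}
'a' @ 1: {1,3,6}
'b' @ 2: {7}  (accept∈set)
'c' @ 3: {}  — no active states
rest 'bdabab' ignored (set empty)
after full input: {}  (accept=7 not in)

Answer: REJECT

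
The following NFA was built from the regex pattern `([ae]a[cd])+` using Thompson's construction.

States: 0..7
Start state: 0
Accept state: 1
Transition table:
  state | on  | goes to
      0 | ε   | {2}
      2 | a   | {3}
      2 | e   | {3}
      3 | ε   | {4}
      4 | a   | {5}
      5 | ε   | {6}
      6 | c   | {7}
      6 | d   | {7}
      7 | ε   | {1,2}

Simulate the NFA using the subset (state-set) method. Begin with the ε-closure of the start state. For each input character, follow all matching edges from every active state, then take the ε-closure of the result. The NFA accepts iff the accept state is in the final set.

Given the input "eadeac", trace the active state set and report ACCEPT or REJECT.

start: ε-closure({0}) = {0,2}
'e' @ 1: {3,4}
'a' @ 2: {5,6}
'd' @ 3: {1,2,7}  [accepting]
'e' @ 4: {3,4}
'a' @ 5: {5,6}
'c' @ 6: {1,2,7}  [accepting]
final: {1,2,7}; accept 1 in set

Answer: ACCEPT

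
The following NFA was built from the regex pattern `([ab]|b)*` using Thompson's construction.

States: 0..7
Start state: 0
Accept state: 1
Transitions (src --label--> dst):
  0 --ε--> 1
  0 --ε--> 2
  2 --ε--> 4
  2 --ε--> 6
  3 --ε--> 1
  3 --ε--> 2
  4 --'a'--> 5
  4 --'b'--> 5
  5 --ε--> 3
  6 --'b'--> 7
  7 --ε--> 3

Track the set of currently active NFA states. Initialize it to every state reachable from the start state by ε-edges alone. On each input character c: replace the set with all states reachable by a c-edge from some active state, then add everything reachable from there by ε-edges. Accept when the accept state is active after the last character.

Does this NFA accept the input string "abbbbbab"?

Answer: ACCEPT

Derivation:
S₀ = ε-closure({0}) = {0,1,2,4,6}
'a' @ 1: {1,2,3,4,5,6}  [accepting]
'b' @ 2: {1,2,3,4,5,6,7}  [accepting]
'b' @ 3: {1,2,3,4,5,6,7}  [accepting]
'b' @ 4: {1,2,3,4,5,6,7}  [accepting]
'b' @ 5: {1,2,3,4,5,6,7}  [accepting]
'b' @ 6: {1,2,3,4,5,6,7}  [accepting]
'a' @ 7: {1,2,3,4,5,6}  [accepting]
'b' @ 8: {1,2,3,4,5,6,7}  [accepting]
after full input: {1,2,3,4,5,6,7}  (accept=1 in)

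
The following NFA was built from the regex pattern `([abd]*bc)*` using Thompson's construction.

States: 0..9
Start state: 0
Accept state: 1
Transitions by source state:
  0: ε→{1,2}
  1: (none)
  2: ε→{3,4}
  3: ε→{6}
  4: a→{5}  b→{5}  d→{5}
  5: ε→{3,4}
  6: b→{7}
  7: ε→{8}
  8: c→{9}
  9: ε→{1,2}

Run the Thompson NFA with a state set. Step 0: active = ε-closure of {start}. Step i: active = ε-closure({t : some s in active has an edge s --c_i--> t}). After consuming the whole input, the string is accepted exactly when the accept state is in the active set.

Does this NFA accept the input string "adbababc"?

Answer: ACCEPT

Steps:
initial (ε-close {0}): {0,1,2,3,4,6}
'a' @ 1: {3,4,5,6}
'd' @ 2: {3,4,5,6}
'b' @ 3: {3,4,5,6,7,8}
'a' @ 4: {3,4,5,6}
'b' @ 5: {3,4,5,6,7,8}
'a' @ 6: {3,4,5,6}
'b' @ 7: {3,4,5,6,7,8}
'c' @ 8: {1,2,3,4,6,9}  [accepting]
final: {1,2,3,4,6,9}; accept 1 in set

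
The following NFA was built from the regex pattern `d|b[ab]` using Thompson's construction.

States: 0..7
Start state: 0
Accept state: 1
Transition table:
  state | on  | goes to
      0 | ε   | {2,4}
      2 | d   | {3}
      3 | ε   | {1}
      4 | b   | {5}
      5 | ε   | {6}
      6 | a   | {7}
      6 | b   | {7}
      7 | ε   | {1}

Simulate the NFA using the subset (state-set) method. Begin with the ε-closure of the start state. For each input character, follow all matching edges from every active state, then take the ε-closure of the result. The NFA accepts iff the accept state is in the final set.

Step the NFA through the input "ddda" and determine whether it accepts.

S₀ = ε-closure({0}) = {0,2,4}
'd' @ 1: {1,3}  ✓accept
'd' @ 2: {}  — dead — no transitions
rest 'da' ignored (set empty)
end set {} — state 1 not in

Answer: REJECT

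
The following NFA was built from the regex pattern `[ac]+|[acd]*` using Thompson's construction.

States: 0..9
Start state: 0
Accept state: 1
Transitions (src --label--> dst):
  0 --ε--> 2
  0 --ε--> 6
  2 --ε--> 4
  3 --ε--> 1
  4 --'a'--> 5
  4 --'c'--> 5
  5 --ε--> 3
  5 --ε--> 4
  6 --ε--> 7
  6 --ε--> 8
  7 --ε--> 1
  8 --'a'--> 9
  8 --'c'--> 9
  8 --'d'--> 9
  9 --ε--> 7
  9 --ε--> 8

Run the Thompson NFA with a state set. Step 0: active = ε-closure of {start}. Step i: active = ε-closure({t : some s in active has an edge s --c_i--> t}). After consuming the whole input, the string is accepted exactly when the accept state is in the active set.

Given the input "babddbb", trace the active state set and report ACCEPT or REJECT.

Answer: REJECT

Steps:
start: ε-closure({0}) = {0,1,2,4,6,7,8}
'b' @ 1: {}  — state set empty
rest 'abddbb' ignored (set empty)
end set {} — state 1 not in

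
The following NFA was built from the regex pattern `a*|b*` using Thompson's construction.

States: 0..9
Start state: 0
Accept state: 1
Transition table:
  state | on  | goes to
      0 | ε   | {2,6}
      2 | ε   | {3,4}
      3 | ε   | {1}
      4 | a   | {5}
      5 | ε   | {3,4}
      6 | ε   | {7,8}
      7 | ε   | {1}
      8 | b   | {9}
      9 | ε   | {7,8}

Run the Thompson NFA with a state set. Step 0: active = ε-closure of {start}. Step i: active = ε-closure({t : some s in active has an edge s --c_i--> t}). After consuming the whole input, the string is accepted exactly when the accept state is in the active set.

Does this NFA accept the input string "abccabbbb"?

Answer: REJECT

Trace:
S₀ = ε-closure({0}) = {0,1,2,3,4,6,7,8}
'a' @ 1: {1,3,4,5}  [accepting]
'b' @ 2: {}  — dead — no transitions
rest 'ccabbbb' ignored (set empty)
end set {} — state 1 not in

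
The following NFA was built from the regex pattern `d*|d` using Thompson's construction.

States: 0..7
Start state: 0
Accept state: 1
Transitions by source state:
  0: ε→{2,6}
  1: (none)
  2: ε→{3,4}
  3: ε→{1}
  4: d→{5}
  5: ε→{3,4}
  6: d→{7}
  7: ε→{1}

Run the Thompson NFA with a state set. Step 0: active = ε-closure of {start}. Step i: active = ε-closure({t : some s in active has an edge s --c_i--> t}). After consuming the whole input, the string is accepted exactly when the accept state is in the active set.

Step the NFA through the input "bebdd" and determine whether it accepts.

initial (ε-close {0}): {0,1,2,3,4,6}
'b' @ 1: {}  — dead — no transitions
rest 'ebdd' ignored (set empty)
final: {}; accept 1 not in set

Answer: REJECT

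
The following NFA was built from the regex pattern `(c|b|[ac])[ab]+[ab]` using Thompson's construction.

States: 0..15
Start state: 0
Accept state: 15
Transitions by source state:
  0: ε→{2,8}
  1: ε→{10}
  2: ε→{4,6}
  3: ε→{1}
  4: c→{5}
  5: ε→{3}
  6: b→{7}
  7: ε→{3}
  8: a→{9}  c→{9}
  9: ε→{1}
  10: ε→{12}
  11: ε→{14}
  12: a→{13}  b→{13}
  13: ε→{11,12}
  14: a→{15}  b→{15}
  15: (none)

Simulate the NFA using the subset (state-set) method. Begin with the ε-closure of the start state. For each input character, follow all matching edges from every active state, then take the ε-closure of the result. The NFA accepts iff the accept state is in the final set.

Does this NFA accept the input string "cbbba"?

start: ε-closure({0}) = {0,2,4,6,8}
'c' @ 1: {1,3,5,9,10,12}
'b' @ 2: {11,12,13,14}
'b' @ 3: {11,12,13,14,15}  [accepting]
'b' @ 4: {11,12,13,14,15}  [accepting]
'a' @ 5: {11,12,13,14,15}  [accepting]
end set {11,12,13,14,15} — state 15 in

Answer: ACCEPT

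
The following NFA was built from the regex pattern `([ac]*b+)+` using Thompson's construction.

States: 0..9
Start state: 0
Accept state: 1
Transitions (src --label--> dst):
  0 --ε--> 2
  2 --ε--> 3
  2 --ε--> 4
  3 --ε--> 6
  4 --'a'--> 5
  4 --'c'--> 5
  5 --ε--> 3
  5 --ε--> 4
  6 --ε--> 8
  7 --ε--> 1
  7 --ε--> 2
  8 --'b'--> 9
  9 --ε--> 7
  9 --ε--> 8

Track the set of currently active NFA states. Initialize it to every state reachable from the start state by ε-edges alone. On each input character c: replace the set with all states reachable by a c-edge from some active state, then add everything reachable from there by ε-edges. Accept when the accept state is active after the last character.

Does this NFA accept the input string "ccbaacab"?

Answer: ACCEPT

Trace:
start: ε-closure({0}) = {0,2,3,4,6,8}
'c' @ 1: {3,4,5,6,8}
'c' @ 2: {3,4,5,6,8}
'b' @ 3: {1,2,3,4,6,7,8,9}  [accepting]
'a' @ 4: {3,4,5,6,8}
'a' @ 5: {3,4,5,6,8}
'c' @ 6: {3,4,5,6,8}
'a' @ 7: {3,4,5,6,8}
'b' @ 8: {1,2,3,4,6,7,8,9}  [accepting]
after full input: {1,2,3,4,6,7,8,9}  (accept=1 in)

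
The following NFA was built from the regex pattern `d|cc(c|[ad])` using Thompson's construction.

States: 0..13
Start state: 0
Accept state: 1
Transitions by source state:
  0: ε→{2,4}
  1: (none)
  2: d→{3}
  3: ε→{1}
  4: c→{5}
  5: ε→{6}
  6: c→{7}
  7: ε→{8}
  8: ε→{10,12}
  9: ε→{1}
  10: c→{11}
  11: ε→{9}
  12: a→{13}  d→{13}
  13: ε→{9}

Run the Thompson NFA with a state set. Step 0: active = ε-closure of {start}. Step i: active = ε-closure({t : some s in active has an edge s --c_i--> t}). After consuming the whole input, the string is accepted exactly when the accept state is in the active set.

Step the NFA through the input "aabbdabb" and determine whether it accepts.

S₀ = ε-closure({0}) = {0,2,4}
'a' @ 1: {}  — dead — no transitions
rest 'abbdabb' ignored (set empty)
end set {} — state 1 not in

Answer: REJECT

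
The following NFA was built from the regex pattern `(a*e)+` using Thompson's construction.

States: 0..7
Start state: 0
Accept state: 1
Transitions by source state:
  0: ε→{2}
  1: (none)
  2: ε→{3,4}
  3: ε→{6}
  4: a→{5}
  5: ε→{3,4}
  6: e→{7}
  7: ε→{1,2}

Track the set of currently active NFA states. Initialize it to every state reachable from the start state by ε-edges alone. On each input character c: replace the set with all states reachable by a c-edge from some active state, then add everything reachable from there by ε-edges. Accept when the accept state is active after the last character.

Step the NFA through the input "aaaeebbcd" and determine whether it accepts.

Answer: REJECT

Steps:
initial (ε-close {0}): {0,2,3,4,6}
'a' @ 1: {3,4,5,6}
'a' @ 2: {3,4,5,6}
'a' @ 3: {3,4,5,6}
'e' @ 4: {1,2,3,4,6,7}  ✓accept
'e' @ 5: {1,2,3,4,6,7}  ✓accept
'b' @ 6: {}  — dead — no transitions
rest 'bcd' ignored (set empty)
after full input: {}  (accept=1 not in)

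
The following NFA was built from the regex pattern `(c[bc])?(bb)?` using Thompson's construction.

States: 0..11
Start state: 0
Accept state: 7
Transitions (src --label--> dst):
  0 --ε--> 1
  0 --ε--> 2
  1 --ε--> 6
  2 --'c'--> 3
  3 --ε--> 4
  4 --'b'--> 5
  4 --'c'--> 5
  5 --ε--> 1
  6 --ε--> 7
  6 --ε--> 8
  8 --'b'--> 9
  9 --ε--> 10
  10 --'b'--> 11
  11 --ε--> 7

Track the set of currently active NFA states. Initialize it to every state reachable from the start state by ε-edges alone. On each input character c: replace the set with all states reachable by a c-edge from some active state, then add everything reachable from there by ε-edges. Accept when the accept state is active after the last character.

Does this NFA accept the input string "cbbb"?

Answer: ACCEPT

Trace:
start: ε-closure({0}) = {0,1,2,6,7,8}
'c' @ 1: {3,4}
'b' @ 2: {1,5,6,7,8}  ✓accept
'b' @ 3: {9,10}
'b' @ 4: {7,11}  ✓accept
final: {7,11}; accept 7 in set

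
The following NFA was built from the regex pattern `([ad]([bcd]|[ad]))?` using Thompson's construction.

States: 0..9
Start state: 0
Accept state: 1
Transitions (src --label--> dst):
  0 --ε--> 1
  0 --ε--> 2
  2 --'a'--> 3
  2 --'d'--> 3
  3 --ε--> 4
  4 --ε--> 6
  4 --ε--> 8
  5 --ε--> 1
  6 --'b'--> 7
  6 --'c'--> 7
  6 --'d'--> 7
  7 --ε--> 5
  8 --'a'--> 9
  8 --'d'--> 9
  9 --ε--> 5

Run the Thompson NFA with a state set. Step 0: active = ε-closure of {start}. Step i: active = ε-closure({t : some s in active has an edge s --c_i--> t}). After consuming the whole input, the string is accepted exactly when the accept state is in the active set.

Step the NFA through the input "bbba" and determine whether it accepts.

start: ε-closure({0}) = {0,1,2}
'b' @ 1: {}  — dead — no transitions
rest 'bba' ignored (set empty)
end set {} — state 1 not in

Answer: REJECT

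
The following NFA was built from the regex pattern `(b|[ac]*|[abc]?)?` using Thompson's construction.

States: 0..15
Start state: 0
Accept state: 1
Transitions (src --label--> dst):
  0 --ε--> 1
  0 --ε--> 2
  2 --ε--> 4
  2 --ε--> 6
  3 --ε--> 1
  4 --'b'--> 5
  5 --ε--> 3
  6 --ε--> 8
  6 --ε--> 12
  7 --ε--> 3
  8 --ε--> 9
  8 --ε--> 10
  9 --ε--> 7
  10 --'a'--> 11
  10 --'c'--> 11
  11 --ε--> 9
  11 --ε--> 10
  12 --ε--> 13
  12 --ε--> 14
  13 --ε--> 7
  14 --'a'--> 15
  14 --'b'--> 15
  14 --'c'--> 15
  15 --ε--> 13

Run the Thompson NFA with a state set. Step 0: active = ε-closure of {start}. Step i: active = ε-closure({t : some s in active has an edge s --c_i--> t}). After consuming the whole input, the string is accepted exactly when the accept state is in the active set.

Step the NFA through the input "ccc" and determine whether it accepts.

initial (ε-close {0}): {0,1,2,3,4,6,7,8,9,10,12,13,14}
'c' @ 1: {1,3,7,9,10,11,13,15}  ✓accept
'c' @ 2: {1,3,7,9,10,11}  ✓accept
'c' @ 3: {1,3,7,9,10,11}  ✓accept
after full input: {1,3,7,9,10,11}  (accept=1 in)

Answer: ACCEPT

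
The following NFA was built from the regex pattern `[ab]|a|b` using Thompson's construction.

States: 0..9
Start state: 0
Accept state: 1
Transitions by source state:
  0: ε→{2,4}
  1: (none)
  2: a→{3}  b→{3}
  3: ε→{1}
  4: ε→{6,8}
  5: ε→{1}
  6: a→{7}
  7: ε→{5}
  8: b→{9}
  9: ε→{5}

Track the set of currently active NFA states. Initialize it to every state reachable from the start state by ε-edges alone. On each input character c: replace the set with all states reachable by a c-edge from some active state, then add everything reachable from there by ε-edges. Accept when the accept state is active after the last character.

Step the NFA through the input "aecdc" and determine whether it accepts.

Answer: REJECT

Derivation:
start: ε-closure({0}) = {0,2,4,6,8}
'a' @ 1: {1,3,5,7}  ✓accept
'e' @ 2: {}  — state set empty
rest 'cdc' ignored (set empty)
end set {} — state 1 not in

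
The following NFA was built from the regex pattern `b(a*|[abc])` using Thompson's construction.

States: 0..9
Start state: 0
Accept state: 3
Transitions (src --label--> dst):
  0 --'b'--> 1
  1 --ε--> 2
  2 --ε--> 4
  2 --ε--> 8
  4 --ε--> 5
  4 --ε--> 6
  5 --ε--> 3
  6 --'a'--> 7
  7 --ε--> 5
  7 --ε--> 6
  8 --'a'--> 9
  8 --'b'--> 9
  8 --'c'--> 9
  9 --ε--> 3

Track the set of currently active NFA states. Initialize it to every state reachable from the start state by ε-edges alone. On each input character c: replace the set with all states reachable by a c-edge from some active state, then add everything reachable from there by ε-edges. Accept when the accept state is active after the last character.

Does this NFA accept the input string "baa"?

Answer: ACCEPT

Derivation:
start: ε-closure({0}) = {0}
'b' @ 1: {1,2,3,4,5,6,8}  (accept∈set)
'a' @ 2: {3,5,6,7,9}  (accept∈set)
'a' @ 3: {3,5,6,7}  (accept∈set)
end set {3,5,6,7} — state 3 in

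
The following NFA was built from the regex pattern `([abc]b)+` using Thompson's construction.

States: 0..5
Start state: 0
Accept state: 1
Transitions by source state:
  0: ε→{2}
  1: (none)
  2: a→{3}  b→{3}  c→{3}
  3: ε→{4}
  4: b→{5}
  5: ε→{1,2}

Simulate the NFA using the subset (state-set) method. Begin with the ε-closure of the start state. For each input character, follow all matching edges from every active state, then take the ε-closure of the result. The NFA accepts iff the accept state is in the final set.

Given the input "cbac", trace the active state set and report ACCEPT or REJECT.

Answer: REJECT

Trace:
S₀ = ε-closure({0}) = {0,2}
'c' @ 1: {3,4}
'b' @ 2: {1,2,5}  ✓accept
'a' @ 3: {3,4}
'c' @ 4: {}  — no active states
final: {}; accept 1 not in set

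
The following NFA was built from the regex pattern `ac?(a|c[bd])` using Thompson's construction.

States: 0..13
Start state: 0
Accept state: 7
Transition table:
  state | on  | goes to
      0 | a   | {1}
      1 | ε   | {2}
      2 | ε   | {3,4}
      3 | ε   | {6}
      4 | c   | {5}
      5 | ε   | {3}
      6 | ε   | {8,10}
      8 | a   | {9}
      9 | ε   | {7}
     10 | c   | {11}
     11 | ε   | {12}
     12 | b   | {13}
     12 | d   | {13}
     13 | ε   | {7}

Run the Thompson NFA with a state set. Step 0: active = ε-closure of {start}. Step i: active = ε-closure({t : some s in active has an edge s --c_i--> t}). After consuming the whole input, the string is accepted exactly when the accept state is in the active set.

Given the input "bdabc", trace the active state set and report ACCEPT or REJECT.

S₀ = ε-closure({0}) = {0}
'b' @ 1: {}  — dead — no transitions
rest 'dabc' ignored (set empty)
final: {}; accept 7 not in set

Answer: REJECT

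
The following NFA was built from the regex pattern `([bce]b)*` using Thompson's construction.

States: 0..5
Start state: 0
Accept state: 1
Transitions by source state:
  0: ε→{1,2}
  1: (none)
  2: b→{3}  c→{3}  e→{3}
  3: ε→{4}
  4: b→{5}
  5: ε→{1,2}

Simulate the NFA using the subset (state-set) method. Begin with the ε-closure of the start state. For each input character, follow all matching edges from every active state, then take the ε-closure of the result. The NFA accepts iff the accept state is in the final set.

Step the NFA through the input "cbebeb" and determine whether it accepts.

start: ε-closure({0}) = {0,1,2}
'c' @ 1: {3,4}
'b' @ 2: {1,2,5}  (accept∈set)
'e' @ 3: {3,4}
'b' @ 4: {1,2,5}  (accept∈set)
'e' @ 5: {3,4}
'b' @ 6: {1,2,5}  (accept∈set)
after full input: {1,2,5}  (accept=1 in)

Answer: ACCEPT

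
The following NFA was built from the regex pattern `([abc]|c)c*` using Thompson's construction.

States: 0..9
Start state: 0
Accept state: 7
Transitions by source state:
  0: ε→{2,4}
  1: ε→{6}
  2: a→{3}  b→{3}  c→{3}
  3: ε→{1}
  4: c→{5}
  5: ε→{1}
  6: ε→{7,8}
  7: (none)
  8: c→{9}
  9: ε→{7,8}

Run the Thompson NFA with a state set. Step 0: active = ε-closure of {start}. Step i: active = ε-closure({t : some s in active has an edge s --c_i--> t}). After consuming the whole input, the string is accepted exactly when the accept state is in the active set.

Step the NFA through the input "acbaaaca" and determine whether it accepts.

Answer: REJECT

Steps:
initial (ε-close {0}): {0,2,4}
'a' @ 1: {1,3,6,7,8}  ✓accept
'c' @ 2: {7,8,9}  ✓accept
'b' @ 3: {}  — no active states
rest 'aaaca' ignored (set empty)
final: {}; accept 7 not in set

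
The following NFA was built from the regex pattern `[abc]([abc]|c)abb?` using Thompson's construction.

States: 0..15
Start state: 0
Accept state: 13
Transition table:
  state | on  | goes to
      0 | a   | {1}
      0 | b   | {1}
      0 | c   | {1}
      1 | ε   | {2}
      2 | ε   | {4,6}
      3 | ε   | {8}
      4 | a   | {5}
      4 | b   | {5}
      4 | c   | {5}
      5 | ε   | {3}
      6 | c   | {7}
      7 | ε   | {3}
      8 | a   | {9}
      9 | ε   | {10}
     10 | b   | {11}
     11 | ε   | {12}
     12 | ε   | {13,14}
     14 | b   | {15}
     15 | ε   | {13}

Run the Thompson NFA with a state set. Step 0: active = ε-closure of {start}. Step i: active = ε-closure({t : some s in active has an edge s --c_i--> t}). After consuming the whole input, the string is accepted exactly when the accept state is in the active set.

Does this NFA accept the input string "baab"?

Answer: ACCEPT

Trace:
start: ε-closure({0}) = {0}
'b' @ 1: {1,2,4,6}
'a' @ 2: {3,5,8}
'a' @ 3: {9,10}
'b' @ 4: {11,12,13,14}  (accept∈set)
end set {11,12,13,14} — state 13 in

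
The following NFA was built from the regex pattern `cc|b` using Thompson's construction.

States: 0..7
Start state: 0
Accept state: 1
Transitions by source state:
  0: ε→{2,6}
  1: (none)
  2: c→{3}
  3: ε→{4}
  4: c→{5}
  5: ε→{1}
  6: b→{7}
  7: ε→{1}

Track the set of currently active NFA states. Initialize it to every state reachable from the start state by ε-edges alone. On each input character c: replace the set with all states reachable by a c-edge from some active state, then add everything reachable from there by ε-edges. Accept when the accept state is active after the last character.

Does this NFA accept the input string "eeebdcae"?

Answer: REJECT

Derivation:
S₀ = ε-closure({0}) = {0,2,6}
'e' @ 1: {}  — dead — no transitions
rest 'eebdcae' ignored (set empty)
end set {} — state 1 not in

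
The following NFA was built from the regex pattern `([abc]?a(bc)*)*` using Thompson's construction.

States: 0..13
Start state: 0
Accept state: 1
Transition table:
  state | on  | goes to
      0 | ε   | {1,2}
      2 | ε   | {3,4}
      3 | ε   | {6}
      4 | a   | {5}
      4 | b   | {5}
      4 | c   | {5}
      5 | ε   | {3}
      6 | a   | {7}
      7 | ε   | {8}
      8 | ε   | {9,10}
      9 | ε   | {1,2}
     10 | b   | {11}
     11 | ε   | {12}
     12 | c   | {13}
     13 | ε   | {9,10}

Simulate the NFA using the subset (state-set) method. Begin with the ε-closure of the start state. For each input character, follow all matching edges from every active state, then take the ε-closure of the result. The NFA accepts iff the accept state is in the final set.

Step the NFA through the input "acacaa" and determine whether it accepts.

start: ε-closure({0}) = {0,1,2,3,4,6}
'a' @ 1: {1,2,3,4,5,6,7,8,9,10}  (accept∈set)
'c' @ 2: {3,5,6}
'a' @ 3: {1,2,3,4,6,7,8,9,10}  (accept∈set)
'c' @ 4: {3,5,6}
'a' @ 5: {1,2,3,4,6,7,8,9,10}  (accept∈set)
'a' @ 6: {1,2,3,4,5,6,7,8,9,10}  (accept∈set)
after full input: {1,2,3,4,5,6,7,8,9,10}  (accept=1 in)

Answer: ACCEPT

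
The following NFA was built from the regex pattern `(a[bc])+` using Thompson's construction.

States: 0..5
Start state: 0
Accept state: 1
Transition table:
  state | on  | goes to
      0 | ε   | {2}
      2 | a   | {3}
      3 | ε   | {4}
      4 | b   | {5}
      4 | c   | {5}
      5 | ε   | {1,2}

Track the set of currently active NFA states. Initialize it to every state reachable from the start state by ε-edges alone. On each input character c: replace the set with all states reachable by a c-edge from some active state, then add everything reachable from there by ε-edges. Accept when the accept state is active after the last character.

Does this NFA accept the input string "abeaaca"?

Answer: REJECT

Derivation:
start: ε-closure({0}) = {0,2}
'a' @ 1: {3,4}
'b' @ 2: {1,2,5}  ✓accept
'e' @ 3: {}  — dead — no transitions
rest 'aaca' ignored (set empty)
final: {}; accept 1 not in set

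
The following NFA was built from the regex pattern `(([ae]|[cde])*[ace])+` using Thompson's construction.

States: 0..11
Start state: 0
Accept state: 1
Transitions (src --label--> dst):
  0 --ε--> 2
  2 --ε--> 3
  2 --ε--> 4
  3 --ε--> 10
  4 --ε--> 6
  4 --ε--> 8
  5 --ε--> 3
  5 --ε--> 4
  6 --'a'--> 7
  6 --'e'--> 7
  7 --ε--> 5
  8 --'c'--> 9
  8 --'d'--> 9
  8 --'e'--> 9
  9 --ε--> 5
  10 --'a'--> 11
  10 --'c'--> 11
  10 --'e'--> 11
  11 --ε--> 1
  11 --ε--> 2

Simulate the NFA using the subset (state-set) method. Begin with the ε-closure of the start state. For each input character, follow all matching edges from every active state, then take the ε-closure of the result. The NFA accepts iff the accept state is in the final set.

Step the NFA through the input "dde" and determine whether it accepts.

Answer: ACCEPT

Trace:
start: ε-closure({0}) = {0,2,3,4,6,8,10}
'd' @ 1: {3,4,5,6,8,9,10}
'd' @ 2: {3,4,5,6,8,9,10}
'e' @ 3: {1,2,3,4,5,6,7,8,9,10,11}  ✓accept
final: {1,2,3,4,5,6,7,8,9,10,11}; accept 1 in set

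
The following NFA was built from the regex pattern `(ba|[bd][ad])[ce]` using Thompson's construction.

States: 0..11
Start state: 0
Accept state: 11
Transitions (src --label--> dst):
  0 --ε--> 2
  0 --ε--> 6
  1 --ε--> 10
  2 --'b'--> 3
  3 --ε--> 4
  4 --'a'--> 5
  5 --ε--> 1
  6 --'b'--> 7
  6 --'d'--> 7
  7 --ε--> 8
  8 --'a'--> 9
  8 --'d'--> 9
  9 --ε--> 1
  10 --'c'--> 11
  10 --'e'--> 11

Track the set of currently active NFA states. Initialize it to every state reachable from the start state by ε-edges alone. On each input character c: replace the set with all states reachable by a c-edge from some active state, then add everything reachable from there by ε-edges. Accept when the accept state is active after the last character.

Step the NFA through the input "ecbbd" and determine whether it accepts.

Answer: REJECT

Steps:
S₀ = ε-closure({0}) = {0,2,6}
'e' @ 1: {}  — dead — no transitions
rest 'cbbd' ignored (set empty)
final: {}; accept 11 not in set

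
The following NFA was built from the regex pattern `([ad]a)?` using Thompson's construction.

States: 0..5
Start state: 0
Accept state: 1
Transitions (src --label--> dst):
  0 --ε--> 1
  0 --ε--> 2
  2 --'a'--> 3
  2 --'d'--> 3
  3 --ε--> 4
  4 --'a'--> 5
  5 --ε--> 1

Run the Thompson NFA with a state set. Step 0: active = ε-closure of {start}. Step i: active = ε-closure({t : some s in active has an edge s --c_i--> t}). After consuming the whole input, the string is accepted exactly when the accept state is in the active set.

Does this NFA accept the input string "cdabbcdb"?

Answer: REJECT

Steps:
S₀ = ε-closure({0}) = {0,1,2}
'c' @ 1: {}  — dead — no transitions
rest 'dabbcdb' ignored (set empty)
after full input: {}  (accept=1 not in)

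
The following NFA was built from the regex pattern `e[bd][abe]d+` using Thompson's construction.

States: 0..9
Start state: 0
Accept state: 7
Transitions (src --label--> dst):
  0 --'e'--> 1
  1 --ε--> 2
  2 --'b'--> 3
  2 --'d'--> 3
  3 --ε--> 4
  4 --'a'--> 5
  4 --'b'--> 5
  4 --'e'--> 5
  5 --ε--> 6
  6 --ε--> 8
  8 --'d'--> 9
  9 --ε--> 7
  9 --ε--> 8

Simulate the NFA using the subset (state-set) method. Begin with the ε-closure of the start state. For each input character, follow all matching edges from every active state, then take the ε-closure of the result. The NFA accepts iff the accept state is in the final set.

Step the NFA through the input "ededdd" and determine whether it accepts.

start: ε-closure({0}) = {0}
'e' @ 1: {1,2}
'd' @ 2: {3,4}
'e' @ 3: {5,6,8}
'd' @ 4: {7,8,9}  (accept∈set)
'd' @ 5: {7,8,9}  (accept∈set)
'd' @ 6: {7,8,9}  (accept∈set)
after full input: {7,8,9}  (accept=7 in)

Answer: ACCEPT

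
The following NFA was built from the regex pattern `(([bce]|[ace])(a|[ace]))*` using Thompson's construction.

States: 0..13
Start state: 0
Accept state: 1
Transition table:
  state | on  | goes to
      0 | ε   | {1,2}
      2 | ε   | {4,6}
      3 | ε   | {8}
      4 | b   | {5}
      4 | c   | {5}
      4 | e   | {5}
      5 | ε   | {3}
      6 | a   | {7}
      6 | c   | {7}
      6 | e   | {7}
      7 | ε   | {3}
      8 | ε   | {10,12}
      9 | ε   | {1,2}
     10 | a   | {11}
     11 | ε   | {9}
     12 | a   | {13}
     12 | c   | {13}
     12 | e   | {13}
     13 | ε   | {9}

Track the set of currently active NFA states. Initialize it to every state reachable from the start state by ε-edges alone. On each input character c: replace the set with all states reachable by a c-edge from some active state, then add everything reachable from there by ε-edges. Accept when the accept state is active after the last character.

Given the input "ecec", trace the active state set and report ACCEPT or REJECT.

S₀ = ε-closure({0}) = {0,1,2,4,6}
'e' @ 1: {3,5,7,8,10,12}
'c' @ 2: {1,2,4,6,9,13}  (accept∈set)
'e' @ 3: {3,5,7,8,10,12}
'c' @ 4: {1,2,4,6,9,13}  (accept∈set)
final: {1,2,4,6,9,13}; accept 1 in set

Answer: ACCEPT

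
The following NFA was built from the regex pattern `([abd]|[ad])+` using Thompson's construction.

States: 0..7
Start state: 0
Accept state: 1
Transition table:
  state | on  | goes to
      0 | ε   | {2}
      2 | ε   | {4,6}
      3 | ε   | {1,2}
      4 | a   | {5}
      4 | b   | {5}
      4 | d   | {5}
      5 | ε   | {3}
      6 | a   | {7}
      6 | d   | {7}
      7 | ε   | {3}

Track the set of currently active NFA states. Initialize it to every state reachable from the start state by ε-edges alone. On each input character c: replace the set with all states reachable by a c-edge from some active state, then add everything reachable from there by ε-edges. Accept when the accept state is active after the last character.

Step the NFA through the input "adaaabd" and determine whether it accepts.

Answer: ACCEPT

Trace:
S₀ = ε-closure({0}) = {0,2,4,6}
'a' @ 1: {1,2,3,4,5,6,7}  [accepting]
'd' @ 2: {1,2,3,4,5,6,7}  [accepting]
'a' @ 3: {1,2,3,4,5,6,7}  [accepting]
'a' @ 4: {1,2,3,4,5,6,7}  [accepting]
'a' @ 5: {1,2,3,4,5,6,7}  [accepting]
'b' @ 6: {1,2,3,4,5,6}  [accepting]
'd' @ 7: {1,2,3,4,5,6,7}  [accepting]
end set {1,2,3,4,5,6,7} — state 1 in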